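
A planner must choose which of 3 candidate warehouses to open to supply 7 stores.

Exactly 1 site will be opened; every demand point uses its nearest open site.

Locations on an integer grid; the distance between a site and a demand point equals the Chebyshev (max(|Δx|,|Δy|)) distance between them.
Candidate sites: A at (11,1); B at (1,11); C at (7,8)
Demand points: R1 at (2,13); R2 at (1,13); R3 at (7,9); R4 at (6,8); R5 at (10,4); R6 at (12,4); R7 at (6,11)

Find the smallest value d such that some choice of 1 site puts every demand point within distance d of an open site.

6

Open {C}.
  Farthest demand point is R2 at distance 6 (to C); all others are ≤ 6.
With {B} the worst case is 11.
With {A} the worst case is 12.
No size-1 selection achieves below 6.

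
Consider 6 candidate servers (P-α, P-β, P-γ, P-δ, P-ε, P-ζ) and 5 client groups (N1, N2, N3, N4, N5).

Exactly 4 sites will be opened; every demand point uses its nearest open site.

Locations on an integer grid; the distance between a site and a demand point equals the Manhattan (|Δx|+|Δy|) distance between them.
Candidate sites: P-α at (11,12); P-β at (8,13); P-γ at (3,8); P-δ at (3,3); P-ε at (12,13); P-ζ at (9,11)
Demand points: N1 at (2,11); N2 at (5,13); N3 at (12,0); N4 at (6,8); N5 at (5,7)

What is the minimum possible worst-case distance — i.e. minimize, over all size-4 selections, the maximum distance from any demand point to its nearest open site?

12

Open {P-α, P-β, P-γ, P-δ}.
  Farthest demand point is N3 at distance 12 (to P-δ); all others are ≤ 12.
With {P-α, P-β, P-δ, P-ε} the worst case is 12.
With {P-α, P-β, P-δ, P-ζ} the worst case is 12.
No size-4 selection achieves below 12.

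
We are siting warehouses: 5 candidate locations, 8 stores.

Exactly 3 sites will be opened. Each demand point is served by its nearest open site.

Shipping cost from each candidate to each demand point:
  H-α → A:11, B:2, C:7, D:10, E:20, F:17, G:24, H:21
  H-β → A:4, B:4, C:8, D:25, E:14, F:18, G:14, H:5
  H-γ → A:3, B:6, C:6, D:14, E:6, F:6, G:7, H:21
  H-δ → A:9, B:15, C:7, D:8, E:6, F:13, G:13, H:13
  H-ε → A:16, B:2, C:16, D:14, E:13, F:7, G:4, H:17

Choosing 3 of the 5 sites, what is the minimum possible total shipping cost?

43

Open {H-β, H-δ, H-ε}.
  A→H-β 4, B→H-ε 2, C→H-δ 7, D→H-δ 8, E→H-δ 6, F→H-ε 7, G→H-ε 4, H→H-β 5  ⇒ total 43.
Compare {H-α, H-β, H-γ}: total 45.
Compare {H-β, H-γ, H-δ}: total 45.
No size-3 selection does better; minimum is 43.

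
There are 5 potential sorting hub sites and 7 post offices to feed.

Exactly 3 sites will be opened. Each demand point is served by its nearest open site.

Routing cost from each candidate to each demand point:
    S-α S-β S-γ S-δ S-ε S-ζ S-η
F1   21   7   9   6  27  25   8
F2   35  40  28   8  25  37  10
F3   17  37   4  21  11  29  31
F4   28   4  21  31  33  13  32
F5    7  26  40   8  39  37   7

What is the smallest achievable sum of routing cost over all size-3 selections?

54

Open {F3, F4, F5}.
  S-α→F5 7, S-β→F4 4, S-γ→F3 4, S-δ→F5 8, S-ε→F3 11, S-ζ→F4 13, S-η→F5 7  ⇒ total 54.
Compare {F1, F3, F4}: total 63.
Compare {F1, F3, F5}: total 67.
No size-3 selection does better; minimum is 54.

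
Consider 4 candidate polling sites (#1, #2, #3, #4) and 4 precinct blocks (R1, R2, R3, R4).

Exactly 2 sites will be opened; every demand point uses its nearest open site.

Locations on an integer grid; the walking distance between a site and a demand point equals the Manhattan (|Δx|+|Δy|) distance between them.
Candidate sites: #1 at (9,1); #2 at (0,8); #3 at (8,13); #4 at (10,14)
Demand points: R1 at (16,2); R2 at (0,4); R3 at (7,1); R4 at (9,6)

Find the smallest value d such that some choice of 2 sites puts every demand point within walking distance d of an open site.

Open {#1, #2}.
  Farthest demand point is R1 at walking distance 8 (to #1); all others are ≤ 8.
With {#1, #3} the worst case is 12.
With {#1, #4} the worst case is 12.
No size-2 selection achieves below 8.

8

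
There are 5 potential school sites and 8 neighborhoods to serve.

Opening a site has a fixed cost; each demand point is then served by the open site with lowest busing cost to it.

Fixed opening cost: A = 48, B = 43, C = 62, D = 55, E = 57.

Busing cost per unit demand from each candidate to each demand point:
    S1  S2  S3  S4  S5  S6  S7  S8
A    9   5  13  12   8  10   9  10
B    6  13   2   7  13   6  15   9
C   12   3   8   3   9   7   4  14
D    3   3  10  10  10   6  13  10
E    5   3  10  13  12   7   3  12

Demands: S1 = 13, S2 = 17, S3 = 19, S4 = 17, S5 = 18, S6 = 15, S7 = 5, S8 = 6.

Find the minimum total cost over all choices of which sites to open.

649

Open {B, C}: assign each demand point to its cheapest open site.
  S1→B 13×6=78, S2→C 17×3=51, S3→B 19×2=38, S4→C 17×3=51, S5→C 18×9=162, S6→B 15×6=90, S7→C 5×4=20, S8→B 6×9=54
  busing cost 544, fixed 105 → total 649.
Compare {B, C, D}: busing cost 505 + fixed 160 = 665.
Compare {A, B, C}: busing cost 526 + fixed 153 = 679.
Compare {B, C, E}: busing cost 526 + fixed 162 = 688.
All other subsets cost ≥ 665. Minimum total cost: 649.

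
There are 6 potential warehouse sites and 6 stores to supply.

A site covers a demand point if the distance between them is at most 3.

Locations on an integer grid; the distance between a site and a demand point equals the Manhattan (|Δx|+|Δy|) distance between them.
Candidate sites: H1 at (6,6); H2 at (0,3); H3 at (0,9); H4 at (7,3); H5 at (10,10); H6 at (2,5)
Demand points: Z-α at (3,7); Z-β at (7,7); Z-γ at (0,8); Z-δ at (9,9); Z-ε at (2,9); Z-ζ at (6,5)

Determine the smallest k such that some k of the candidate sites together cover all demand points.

4

Coverage sets (demand points within 3 of each site):
  H1: {Z-β, Z-ζ}
  H2: {}
  H3: {Z-γ, Z-ε}
  H4: {Z-ζ}
  H5: {Z-δ}
  H6: {Z-α}
No 3 sites suffice: every size-3 union leaves at least one demand point uncovered.
But {H1, H3, H5, H6} covers everything, so the minimum is 4.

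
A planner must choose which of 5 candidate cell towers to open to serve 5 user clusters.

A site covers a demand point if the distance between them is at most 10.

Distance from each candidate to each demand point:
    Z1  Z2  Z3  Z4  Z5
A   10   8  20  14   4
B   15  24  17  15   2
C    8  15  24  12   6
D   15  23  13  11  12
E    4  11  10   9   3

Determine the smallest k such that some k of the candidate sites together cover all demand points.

Coverage sets (demand points within 10 of each site):
  A: {Z1, Z2, Z5}
  B: {Z5}
  C: {Z1, Z5}
  D: {}
  E: {Z1, Z3, Z4, Z5}
No single site covers all 5 demand points.
But {A, E} covers everything, so the minimum is 2.

2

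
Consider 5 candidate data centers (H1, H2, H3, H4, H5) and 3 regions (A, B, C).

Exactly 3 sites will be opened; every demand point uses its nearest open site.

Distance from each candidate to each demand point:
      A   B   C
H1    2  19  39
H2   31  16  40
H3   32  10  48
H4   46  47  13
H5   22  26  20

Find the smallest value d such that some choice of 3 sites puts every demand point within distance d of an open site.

Open {H1, H3, H4}.
  Farthest demand point is C at distance 13 (to H4); all others are ≤ 13.
With {H1, H2, H4} the worst case is 16.
With {H1, H4, H5} the worst case is 19.
No size-3 selection achieves below 13.

13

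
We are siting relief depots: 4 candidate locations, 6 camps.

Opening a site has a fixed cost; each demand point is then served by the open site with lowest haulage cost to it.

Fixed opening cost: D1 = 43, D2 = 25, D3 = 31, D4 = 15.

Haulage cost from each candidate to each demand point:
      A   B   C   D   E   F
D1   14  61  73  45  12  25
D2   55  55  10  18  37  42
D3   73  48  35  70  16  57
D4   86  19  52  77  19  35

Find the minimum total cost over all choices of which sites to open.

Open {D1, D2, D4}: assign each demand point to its cheapest open site.
  A→D1 14, B→D4 19, C→D2 10, D→D2 18, E→D1 12, F→D1 25
  haulage cost 98, fixed 83 → total 181.
Compare {D2, D4}: haulage cost 156 + fixed 40 = 196.
Compare {D1, D2}: haulage cost 134 + fixed 68 = 202.
Compare {D1, D2, D3, D4}: haulage cost 98 + fixed 114 = 212.
All other subsets cost ≥ 196. Minimum total cost: 181.

181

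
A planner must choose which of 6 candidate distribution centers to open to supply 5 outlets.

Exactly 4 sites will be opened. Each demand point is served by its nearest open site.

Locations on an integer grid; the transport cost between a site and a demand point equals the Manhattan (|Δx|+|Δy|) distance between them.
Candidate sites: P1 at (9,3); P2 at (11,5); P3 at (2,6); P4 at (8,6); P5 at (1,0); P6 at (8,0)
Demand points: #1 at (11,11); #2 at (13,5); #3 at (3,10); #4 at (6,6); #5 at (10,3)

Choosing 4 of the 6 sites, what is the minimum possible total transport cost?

16

Open {P1, P2, P3, P4}.
  #1→P2 6, #2→P2 2, #3→P3 5, #4→P4 2, #5→P1 1  ⇒ total 16.
Compare {P1, P2, P3, P5}: total 18.
Compare {P1, P2, P3, P6}: total 18.
No size-4 selection does better; minimum is 16.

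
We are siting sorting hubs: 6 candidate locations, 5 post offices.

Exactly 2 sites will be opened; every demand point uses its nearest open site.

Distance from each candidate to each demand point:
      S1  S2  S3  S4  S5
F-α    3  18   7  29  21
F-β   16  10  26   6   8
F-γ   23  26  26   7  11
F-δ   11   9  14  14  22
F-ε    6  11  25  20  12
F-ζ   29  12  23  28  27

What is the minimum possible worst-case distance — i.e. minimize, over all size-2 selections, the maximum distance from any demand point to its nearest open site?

Open {F-α, F-β}.
  Farthest demand point is S2 at distance 10 (to F-β); all others are ≤ 10.
With {F-β, F-δ} the worst case is 14.
With {F-γ, F-δ} the worst case is 14.
No size-2 selection achieves below 10.

10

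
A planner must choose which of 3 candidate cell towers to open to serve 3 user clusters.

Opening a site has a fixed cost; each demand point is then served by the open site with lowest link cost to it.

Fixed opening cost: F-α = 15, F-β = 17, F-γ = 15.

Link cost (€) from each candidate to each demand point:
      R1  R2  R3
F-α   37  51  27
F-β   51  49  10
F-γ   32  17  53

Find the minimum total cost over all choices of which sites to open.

91

Open {F-β, F-γ}: assign each demand point to its cheapest open site.
  R1→F-γ 32, R2→F-γ 17, R3→F-β 10
  link cost 59, fixed 32 → total 91.
Compare {F-α, F-γ}: link cost 76 + fixed 30 = 106.
Compare {F-α, F-β, F-γ}: link cost 59 + fixed 47 = 106.
Compare {F-γ}: link cost 102 + fixed 15 = 117.
All other subsets cost ≥ 106. Minimum total cost: 91.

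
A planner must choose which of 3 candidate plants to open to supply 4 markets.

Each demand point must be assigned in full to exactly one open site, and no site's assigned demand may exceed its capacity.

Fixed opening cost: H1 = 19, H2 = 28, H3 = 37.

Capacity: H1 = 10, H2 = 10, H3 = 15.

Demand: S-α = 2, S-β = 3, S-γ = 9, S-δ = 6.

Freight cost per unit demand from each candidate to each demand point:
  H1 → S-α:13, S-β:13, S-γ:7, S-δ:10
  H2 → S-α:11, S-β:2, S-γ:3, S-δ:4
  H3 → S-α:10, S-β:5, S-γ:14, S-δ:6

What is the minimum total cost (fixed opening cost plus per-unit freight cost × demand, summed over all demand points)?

Open {H2, H3}; cheapest assignment that respects the capacities:
  H2 (cap 10, load 9): S-γ — cost 9×3 = 27
  H3 (cap 15, load 11): S-α, S-β, S-δ — cost 2×10 + 3×5 + 6×6 = 71
  Shipping 98, fixed 65 → total 163.
  Any other capacity-feasible assignment to {H2, H3} ships for at least 98.
Compare {H1, H2, H3}: its best feasible assignment gives total 182.
Compare {H1, H3}: its best feasible assignment gives total 190.
Every other set of open sites that can feasibly serve all demand totals ≥ 182 even under its best assignment. Minimum: 163.

163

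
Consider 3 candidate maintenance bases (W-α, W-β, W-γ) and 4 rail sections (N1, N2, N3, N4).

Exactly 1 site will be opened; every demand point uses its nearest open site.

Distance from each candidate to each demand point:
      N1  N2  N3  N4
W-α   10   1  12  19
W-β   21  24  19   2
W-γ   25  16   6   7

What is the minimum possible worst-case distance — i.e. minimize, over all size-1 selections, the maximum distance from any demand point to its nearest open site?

Open {W-α}.
  Farthest demand point is N4 at distance 19 (to W-α); all others are ≤ 19.
With {W-β} the worst case is 24.
With {W-γ} the worst case is 25.
No size-1 selection achieves below 19.

19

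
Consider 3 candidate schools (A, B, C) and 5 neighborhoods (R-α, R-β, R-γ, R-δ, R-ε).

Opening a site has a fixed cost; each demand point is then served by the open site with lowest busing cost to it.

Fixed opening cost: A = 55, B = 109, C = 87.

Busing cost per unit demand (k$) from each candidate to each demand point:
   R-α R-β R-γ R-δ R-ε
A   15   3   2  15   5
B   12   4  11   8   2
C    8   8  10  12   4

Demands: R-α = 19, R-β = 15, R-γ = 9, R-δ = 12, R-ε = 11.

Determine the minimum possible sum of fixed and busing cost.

Open {A, C}: assign each demand point to its cheapest open site.
  R-α→C 19×8=152, R-β→A 15×3=45, R-γ→A 9×2=18, R-δ→C 12×12=144, R-ε→C 11×4=44
  busing cost 403, fixed 142 → total 545.
Compare {A, B}: busing cost 409 + fixed 164 = 573.
Compare {A, B, C}: busing cost 333 + fixed 251 = 584.
Compare {B}: busing cost 505 + fixed 109 = 614.
All other subsets cost ≥ 573. Minimum total cost: 545.

545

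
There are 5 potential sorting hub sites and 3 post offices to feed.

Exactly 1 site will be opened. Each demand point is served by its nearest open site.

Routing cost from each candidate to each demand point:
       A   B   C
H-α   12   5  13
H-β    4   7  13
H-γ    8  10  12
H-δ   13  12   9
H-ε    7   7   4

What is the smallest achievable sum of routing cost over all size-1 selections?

Open {H-ε}.
  A→H-ε 7, B→H-ε 7, C→H-ε 4  ⇒ total 18.
Compare {H-β}: total 24.
Compare {H-α}: total 30.
No size-1 selection does better; minimum is 18.

18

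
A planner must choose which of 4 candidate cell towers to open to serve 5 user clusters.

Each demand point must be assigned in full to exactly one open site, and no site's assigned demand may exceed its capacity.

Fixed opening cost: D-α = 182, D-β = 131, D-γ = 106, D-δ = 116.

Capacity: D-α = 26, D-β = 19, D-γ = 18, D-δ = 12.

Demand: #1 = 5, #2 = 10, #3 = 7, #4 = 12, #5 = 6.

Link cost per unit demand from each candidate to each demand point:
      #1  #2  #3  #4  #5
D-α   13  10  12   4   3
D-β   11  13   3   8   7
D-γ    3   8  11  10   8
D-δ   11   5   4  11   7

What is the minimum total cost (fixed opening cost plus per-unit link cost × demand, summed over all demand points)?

Open {D-α, D-γ}; cheapest assignment that respects the capacities:
  D-α (cap 26, load 25): #3, #4, #5 — cost 7×12 + 12×4 + 6×3 = 150
  D-γ (cap 18, load 15): #1, #2 — cost 5×3 + 10×8 = 95
  Shipping 245, fixed 288 → total 533.
  Any other capacity-feasible assignment to {D-α, D-γ} ships for at least 245.
Compare {D-α, D-β}: its best feasible assignment gives total 579.
Compare {D-β, D-γ, D-δ}: its best feasible assignment gives total 583.
Every other set of open sites that can feasibly serve all demand totals ≥ 579 even under its best assignment. Minimum: 533.

533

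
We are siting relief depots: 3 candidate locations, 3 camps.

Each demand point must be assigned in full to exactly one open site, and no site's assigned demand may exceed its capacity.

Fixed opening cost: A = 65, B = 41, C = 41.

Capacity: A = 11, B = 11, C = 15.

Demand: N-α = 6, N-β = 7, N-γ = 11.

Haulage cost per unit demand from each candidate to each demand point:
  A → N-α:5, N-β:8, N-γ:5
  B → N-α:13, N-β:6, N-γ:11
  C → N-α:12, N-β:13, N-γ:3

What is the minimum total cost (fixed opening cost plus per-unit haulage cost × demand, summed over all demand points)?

252

Open {A, B, C}; cheapest assignment that respects the capacities:
  A (cap 11, load 6): N-α — cost 6×5 = 30
  B (cap 11, load 7): N-β — cost 7×6 = 42
  C (cap 15, load 11): N-γ — cost 11×3 = 33
  Shipping 105, fixed 147 → total 252.
  Any other capacity-feasible assignment to {A, B, C} ships for at least 105.
Compare {A, C}: its best feasible assignment gives total 324.
Compare {B, C}: its best feasible assignment gives total 366.
Every other set of open sites that can feasibly serve all demand totals ≥ 324 even under its best assignment. Minimum: 252.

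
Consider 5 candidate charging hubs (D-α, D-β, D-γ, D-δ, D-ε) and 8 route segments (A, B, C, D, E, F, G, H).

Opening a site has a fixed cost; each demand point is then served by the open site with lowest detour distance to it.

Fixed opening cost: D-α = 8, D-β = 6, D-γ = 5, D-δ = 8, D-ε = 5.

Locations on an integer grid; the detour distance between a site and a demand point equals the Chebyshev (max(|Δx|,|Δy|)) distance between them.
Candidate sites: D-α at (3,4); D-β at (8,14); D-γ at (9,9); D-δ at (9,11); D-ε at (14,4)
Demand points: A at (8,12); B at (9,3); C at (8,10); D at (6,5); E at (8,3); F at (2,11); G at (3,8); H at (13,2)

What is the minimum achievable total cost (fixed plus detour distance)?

Open {D-γ, D-ε}: assign each demand point to its cheapest open site.
  A→D-γ 3, B→D-ε 5, C→D-γ 1, D→D-γ 4, E→D-γ 6, F→D-γ 7, G→D-γ 6, H→D-ε 2
  detour distance 34, fixed 10 → total 44.
Compare {D-γ}: detour distance 40 + fixed 5 = 45.
Compare {D-δ, D-ε}: detour distance 34 + fixed 13 = 47.
Compare {D-α, D-γ, D-ε}: detour distance 30 + fixed 18 = 48.
All other subsets cost ≥ 45. Minimum total cost: 44.

44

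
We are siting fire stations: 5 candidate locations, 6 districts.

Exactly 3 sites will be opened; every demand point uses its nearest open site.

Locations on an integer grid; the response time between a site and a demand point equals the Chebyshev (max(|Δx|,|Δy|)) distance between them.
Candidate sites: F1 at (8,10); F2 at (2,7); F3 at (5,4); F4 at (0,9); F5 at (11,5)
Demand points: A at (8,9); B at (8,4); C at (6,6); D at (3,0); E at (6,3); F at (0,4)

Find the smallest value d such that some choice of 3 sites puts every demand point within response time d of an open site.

Open {F1, F2, F3}.
  Farthest demand point is D at response time 4 (to F3); all others are ≤ 4.
With {F2, F3, F5} the worst case is 4.
With {F1, F3, F4} the worst case is 5.
No size-3 selection achieves below 4.

4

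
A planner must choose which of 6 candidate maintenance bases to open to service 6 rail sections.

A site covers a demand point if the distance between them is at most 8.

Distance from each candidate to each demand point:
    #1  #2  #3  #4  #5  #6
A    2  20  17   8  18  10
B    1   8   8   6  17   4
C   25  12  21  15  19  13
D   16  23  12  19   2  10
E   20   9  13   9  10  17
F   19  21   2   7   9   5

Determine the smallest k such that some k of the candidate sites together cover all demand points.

2

Coverage sets (demand points within 8 of each site):
  A: {#1, #4}
  B: {#1, #2, #3, #4, #6}
  C: {}
  D: {#5}
  E: {}
  F: {#3, #4, #6}
No single site covers all 6 demand points.
But {B, D} covers everything, so the minimum is 2.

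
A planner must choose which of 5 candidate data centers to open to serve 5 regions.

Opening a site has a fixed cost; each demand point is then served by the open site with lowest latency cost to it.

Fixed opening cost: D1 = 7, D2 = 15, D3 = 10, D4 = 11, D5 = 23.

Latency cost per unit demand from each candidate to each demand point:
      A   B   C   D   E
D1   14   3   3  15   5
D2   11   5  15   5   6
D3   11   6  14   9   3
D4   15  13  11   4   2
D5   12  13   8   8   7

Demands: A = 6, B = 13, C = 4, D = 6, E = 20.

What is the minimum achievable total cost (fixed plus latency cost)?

209

Open {D1, D3, D4}: assign each demand point to its cheapest open site.
  A→D3 6×11=66, B→D1 13×3=39, C→D1 4×3=12, D→D4 6×4=24, E→D4 20×2=40
  latency cost 181, fixed 28 → total 209.
Compare {D1, D2, D4}: latency cost 181 + fixed 33 = 214.
Compare {D1, D4}: latency cost 199 + fixed 18 = 217.
Compare {D1, D2, D3, D4}: latency cost 181 + fixed 43 = 224.
All other subsets cost ≥ 214. Minimum total cost: 209.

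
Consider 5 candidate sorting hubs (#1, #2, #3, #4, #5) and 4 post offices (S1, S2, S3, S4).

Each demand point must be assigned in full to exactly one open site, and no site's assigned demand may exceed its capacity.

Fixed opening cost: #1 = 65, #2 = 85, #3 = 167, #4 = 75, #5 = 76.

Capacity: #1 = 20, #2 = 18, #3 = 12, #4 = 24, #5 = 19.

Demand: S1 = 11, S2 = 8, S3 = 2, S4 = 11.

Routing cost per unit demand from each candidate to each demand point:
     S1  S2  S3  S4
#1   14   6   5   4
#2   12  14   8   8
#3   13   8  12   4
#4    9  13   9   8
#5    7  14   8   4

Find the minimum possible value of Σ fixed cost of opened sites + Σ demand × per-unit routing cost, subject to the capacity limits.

Open {#1, #5}; cheapest assignment that respects the capacities:
  #1 (cap 20, load 19): S2, S4 — cost 8×6 + 11×4 = 92
  #5 (cap 19, load 13): S1, S3 — cost 11×7 + 2×8 = 93
  Shipping 185, fixed 141 → total 326.
  Any other capacity-feasible assignment to {#1, #5} ships for at least 185.
Compare {#1, #4}: its best feasible assignment gives total 349.
Compare {#1, #2}: its best feasible assignment gives total 390.
Every other set of open sites that can feasibly serve all demand totals ≥ 349 even under its best assignment. Minimum: 326.

326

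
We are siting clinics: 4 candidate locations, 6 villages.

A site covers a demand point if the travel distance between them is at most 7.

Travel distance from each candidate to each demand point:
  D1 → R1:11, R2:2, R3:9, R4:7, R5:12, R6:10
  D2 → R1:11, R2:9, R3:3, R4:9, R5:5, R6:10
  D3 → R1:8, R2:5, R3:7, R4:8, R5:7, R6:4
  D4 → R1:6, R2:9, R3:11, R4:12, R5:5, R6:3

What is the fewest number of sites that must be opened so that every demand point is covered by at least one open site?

3

Coverage sets (demand points within 7 of each site):
  D1: {R2, R4}
  D2: {R3, R5}
  D3: {R2, R3, R5, R6}
  D4: {R1, R5, R6}
No 2 sites suffice: every size-2 union leaves at least one demand point uncovered.
But {D1, D2, D4} covers everything, so the minimum is 3.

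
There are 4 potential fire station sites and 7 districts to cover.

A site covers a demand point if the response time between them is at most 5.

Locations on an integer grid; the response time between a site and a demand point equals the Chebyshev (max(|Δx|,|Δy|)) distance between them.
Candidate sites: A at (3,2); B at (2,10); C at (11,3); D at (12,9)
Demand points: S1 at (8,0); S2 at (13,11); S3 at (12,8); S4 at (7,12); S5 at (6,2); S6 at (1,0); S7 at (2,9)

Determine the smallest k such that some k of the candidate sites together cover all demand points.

Coverage sets (demand points within 5 of each site):
  A: {S1, S5, S6}
  B: {S4, S7}
  C: {S1, S3, S5}
  D: {S2, S3, S4}
No 2 sites suffice: every size-2 union leaves at least one demand point uncovered.
But {A, B, D} covers everything, so the minimum is 3.

3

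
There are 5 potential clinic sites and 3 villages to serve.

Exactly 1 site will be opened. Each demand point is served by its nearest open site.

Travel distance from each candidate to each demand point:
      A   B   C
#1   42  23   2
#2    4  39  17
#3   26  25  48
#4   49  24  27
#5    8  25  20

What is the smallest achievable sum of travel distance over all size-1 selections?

Open {#5}.
  A→#5 8, B→#5 25, C→#5 20  ⇒ total 53.
Compare {#2}: total 60.
Compare {#1}: total 67.
No size-1 selection does better; minimum is 53.

53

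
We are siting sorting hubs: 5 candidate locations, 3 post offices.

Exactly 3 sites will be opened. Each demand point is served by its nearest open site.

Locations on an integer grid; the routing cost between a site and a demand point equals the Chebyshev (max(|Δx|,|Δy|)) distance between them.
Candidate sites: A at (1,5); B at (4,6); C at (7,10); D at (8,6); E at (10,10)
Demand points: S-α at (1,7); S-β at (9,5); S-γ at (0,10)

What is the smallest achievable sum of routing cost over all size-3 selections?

Open {A, B, D}.
  S-α→A 2, S-β→D 1, S-γ→B 4  ⇒ total 7.
Compare {A, C, D}: total 8.
Compare {A, D, E}: total 8.
No size-3 selection does better; minimum is 7.

7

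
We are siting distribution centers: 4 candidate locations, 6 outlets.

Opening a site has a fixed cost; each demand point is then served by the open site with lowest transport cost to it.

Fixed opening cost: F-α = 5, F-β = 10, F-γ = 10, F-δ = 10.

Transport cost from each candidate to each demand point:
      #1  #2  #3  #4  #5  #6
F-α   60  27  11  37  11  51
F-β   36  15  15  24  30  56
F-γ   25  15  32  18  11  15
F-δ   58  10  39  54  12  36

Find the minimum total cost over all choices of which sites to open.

110

Open {F-α, F-γ}: assign each demand point to its cheapest open site.
  #1→F-γ 25, #2→F-γ 15, #3→F-α 11, #4→F-γ 18, #5→F-α 11, #6→F-γ 15
  transport cost 95, fixed 15 → total 110.
Compare {F-α, F-γ, F-δ}: transport cost 90 + fixed 25 = 115.
Compare {F-β, F-γ}: transport cost 99 + fixed 20 = 119.
Compare {F-α, F-β, F-γ}: transport cost 95 + fixed 25 = 120.
All other subsets cost ≥ 115. Minimum total cost: 110.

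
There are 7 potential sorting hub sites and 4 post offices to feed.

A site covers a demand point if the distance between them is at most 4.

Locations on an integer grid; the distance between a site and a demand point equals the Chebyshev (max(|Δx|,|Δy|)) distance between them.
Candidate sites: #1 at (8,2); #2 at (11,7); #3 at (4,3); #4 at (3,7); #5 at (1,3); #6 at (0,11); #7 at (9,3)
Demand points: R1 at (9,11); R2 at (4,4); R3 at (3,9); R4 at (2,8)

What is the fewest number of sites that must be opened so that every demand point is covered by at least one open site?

2

Coverage sets (demand points within 4 of each site):
  #1: {R2}
  #2: {R1}
  #3: {R2}
  #4: {R2, R3, R4}
  #5: {R2}
  #6: {R3, R4}
  #7: {}
No single site covers all 4 demand points.
But {#2, #4} covers everything, so the minimum is 2.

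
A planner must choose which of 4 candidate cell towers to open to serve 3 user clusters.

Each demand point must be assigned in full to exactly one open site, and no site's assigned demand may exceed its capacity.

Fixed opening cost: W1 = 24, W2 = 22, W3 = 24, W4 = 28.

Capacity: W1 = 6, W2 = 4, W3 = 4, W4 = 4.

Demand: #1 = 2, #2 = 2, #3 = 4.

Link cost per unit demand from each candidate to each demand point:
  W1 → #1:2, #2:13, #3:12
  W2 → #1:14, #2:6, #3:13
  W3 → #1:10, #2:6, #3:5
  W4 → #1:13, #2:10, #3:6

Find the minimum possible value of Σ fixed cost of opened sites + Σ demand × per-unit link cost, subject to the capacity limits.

98

Open {W1, W3}; cheapest assignment that respects the capacities:
  W1 (cap 6, load 4): #1, #2 — cost 2×2 + 2×13 = 30
  W3 (cap 4, load 4): #3 — cost 4×5 = 20
  Shipping 50, fixed 48 → total 98.
  Any other capacity-feasible assignment to {W1, W3} ships for at least 50.
Compare {W1, W4}: its best feasible assignment gives total 106.
Compare {W2, W3}: its best feasible assignment gives total 106.
Every other set of open sites that can feasibly serve all demand totals ≥ 106 even under its best assignment. Minimum: 98.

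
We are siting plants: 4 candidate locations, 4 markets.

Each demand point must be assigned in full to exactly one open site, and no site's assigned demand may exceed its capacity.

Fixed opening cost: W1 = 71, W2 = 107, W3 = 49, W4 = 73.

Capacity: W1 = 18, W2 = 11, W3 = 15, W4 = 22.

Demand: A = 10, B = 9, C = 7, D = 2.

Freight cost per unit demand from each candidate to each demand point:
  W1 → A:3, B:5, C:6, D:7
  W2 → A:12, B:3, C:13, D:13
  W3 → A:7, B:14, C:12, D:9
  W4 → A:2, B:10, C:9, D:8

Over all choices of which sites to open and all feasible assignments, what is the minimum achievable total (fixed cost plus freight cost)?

265

Open {W1, W4}; cheapest assignment that respects the capacities:
  W1 (cap 18, load 18): B, C, D — cost 9×5 + 7×6 + 2×7 = 101
  W4 (cap 22, load 10): A — cost 10×2 = 20
  Shipping 121, fixed 144 → total 265.
  Any other capacity-feasible assignment to {W1, W4} ships for at least 121.
Compare {W1, W3}: its best feasible assignment gives total 291.
Compare {W1, W2}: its best feasible assignment gives total 303.
Every other set of open sites that can feasibly serve all demand totals ≥ 291 even under its best assignment. Minimum: 265.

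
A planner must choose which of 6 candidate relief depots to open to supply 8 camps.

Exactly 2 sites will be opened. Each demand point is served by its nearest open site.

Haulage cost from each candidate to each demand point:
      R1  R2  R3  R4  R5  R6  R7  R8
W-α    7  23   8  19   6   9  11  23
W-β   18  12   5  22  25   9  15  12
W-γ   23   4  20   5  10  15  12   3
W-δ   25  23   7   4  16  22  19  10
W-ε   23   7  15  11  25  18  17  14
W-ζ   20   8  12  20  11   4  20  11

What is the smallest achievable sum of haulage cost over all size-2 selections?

Open {W-α, W-γ}.
  R1→W-α 7, R2→W-γ 4, R3→W-α 8, R4→W-γ 5, R5→W-α 6, R6→W-α 9, R7→W-α 11, R8→W-γ 3  ⇒ total 53.
Compare {W-β, W-γ}: total 66.
Compare {W-γ, W-ζ}: total 70.
No size-2 selection does better; minimum is 53.

53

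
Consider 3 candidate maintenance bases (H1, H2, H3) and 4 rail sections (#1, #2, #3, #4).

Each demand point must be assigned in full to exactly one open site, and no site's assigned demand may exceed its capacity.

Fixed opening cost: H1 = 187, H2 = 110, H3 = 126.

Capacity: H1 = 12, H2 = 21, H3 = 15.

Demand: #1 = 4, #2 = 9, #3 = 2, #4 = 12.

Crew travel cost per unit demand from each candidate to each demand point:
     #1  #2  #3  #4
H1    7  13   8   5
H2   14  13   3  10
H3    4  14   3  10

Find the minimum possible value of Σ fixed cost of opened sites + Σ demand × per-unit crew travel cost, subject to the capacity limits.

Open {H2, H3}; cheapest assignment that respects the capacities:
  H2 (cap 21, load 21): #2, #4 — cost 9×13 + 12×10 = 237
  H3 (cap 15, load 6): #1, #3 — cost 4×4 + 2×3 = 22
  Shipping 259, fixed 236 → total 495.
  Any other capacity-feasible assignment to {H2, H3} ships for at least 259.
Compare {H1, H3}: its best feasible assignment gives total 521.
Compare {H1, H2}: its best feasible assignment gives total 536.
Every other set of open sites that can feasibly serve all demand totals ≥ 521 even under its best assignment. Minimum: 495.

495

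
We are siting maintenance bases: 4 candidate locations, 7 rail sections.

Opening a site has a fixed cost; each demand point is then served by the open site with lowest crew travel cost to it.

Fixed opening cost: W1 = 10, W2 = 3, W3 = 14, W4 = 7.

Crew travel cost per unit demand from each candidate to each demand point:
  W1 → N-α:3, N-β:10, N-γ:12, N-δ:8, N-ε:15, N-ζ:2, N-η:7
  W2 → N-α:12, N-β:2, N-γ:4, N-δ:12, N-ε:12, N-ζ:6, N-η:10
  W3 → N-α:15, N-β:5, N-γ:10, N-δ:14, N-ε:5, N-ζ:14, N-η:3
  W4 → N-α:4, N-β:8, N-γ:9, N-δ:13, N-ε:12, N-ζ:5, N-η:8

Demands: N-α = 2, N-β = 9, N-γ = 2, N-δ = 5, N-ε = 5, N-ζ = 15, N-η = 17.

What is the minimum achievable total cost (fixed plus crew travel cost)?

205

Open {W1, W2, W3}: assign each demand point to its cheapest open site.
  N-α→W1 2×3=6, N-β→W2 9×2=18, N-γ→W2 2×4=8, N-δ→W1 5×8=40, N-ε→W3 5×5=25, N-ζ→W1 15×2=30, N-η→W3 17×3=51
  crew travel cost 178, fixed 27 → total 205.
Compare {W1, W2, W3, W4}: crew travel cost 178 + fixed 34 = 212.
Compare {W1, W3}: crew travel cost 217 + fixed 24 = 241.
Compare {W1, W3, W4}: crew travel cost 215 + fixed 31 = 246.
All other subsets cost ≥ 212. Minimum total cost: 205.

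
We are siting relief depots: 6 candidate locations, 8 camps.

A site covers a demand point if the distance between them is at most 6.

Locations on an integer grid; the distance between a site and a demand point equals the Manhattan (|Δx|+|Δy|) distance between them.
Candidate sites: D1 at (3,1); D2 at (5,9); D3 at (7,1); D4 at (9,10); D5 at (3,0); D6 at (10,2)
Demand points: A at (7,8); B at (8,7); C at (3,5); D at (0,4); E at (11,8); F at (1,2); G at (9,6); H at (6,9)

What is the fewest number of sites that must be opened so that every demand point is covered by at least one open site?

Coverage sets (demand points within 6 of each site):
  D1: {C, D, F}
  D2: {A, B, C, H}
  D3: {}
  D4: {A, B, E, G, H}
  D5: {C, F}
  D6: {G}
No single site covers all 8 demand points.
But {D1, D4} covers everything, so the minimum is 2.

2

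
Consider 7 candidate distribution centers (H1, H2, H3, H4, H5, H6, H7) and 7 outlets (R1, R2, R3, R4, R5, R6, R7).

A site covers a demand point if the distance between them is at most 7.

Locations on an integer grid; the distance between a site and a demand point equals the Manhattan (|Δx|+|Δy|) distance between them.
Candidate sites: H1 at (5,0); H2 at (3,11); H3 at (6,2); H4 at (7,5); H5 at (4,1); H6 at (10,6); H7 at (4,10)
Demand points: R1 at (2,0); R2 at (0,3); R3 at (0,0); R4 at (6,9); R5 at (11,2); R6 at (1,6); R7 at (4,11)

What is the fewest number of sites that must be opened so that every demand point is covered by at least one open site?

3

Coverage sets (demand points within 7 of each site):
  H1: {R1, R3}
  H2: {R4, R6, R7}
  H3: {R1, R2, R4, R5}
  H4: {R4, R5, R6}
  H5: {R1, R2, R3}
  H6: {R4, R5}
  H7: {R4, R6, R7}
No 2 sites suffice: every size-2 union leaves at least one demand point uncovered.
But {H1, H2, H3} covers everything, so the minimum is 3.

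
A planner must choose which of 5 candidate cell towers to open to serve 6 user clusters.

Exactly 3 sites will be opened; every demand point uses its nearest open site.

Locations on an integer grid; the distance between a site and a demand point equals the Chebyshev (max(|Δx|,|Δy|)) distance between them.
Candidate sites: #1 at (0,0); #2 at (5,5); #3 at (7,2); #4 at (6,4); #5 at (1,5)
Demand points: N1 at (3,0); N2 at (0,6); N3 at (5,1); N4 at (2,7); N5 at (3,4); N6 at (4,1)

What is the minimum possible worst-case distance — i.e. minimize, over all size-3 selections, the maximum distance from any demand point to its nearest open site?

3

Open {#1, #3, #5}.
  Farthest demand point is N1 at distance 3 (to #1); all others are ≤ 3.
With {#1, #4, #5} the worst case is 3.
With {#1, #2, #5} the worst case is 4.
No size-3 selection achieves below 3.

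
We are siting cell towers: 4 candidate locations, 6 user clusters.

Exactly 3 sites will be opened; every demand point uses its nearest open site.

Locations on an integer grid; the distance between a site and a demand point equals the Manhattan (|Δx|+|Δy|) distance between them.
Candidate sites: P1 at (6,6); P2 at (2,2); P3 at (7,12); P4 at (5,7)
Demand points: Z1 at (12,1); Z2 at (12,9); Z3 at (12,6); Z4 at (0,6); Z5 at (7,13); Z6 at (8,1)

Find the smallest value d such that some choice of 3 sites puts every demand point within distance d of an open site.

11

Open {P1, P2, P3}.
  Farthest demand point is Z1 at distance 11 (to P1); all others are ≤ 11.
With {P1, P2, P4} the worst case is 11.
With {P1, P3, P4} the worst case is 11.
No size-3 selection achieves below 11.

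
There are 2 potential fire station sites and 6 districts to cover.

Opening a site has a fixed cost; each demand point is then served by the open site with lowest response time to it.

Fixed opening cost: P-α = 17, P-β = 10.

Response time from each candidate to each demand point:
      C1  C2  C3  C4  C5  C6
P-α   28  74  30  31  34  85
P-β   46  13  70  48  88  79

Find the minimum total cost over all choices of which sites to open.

242

Open {P-α, P-β}: assign each demand point to its cheapest open site.
  C1→P-α 28, C2→P-β 13, C3→P-α 30, C4→P-α 31, C5→P-α 34, C6→P-β 79
  response time 215, fixed 27 → total 242.
Compare {P-α}: response time 282 + fixed 17 = 299.
Compare {P-β}: response time 344 + fixed 10 = 354.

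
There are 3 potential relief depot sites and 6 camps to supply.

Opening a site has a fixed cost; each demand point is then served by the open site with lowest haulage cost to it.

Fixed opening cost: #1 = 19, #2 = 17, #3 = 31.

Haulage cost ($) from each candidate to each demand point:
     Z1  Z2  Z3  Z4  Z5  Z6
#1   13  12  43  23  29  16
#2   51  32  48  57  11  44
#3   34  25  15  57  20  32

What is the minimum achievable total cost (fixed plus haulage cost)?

Open {#1, #3}: assign each demand point to its cheapest open site.
  Z1→#1 13, Z2→#1 12, Z3→#3 15, Z4→#1 23, Z5→#3 20, Z6→#1 16
  haulage cost 99, fixed 50 → total 149.
Compare {#1, #2}: haulage cost 118 + fixed 36 = 154.
Compare {#1}: haulage cost 136 + fixed 19 = 155.
Compare {#1, #2, #3}: haulage cost 90 + fixed 67 = 157.
All other subsets cost ≥ 154. Minimum total cost: 149.

149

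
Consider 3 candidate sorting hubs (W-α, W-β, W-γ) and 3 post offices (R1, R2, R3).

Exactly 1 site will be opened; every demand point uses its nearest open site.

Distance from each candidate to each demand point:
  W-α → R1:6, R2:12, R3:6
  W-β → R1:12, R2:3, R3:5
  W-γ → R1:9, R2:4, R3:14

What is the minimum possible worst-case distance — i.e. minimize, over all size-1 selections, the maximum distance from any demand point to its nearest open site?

12

Open {W-α}.
  Farthest demand point is R2 at distance 12 (to W-α); all others are ≤ 12.
With {W-β} the worst case is 12.
With {W-γ} the worst case is 14.
No size-1 selection achieves below 12.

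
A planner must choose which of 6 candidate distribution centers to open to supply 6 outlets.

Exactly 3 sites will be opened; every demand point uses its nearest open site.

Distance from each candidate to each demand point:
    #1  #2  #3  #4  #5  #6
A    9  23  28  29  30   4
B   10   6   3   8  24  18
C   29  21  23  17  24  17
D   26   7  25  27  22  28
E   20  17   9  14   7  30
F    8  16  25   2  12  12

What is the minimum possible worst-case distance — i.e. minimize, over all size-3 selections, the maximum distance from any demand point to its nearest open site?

Open {A, B, E}.
  Farthest demand point is #1 at distance 9 (to A); all others are ≤ 9.
With {A, B, F} the worst case is 12.
With {B, C, F} the worst case is 12.
No size-3 selection achieves below 9.

9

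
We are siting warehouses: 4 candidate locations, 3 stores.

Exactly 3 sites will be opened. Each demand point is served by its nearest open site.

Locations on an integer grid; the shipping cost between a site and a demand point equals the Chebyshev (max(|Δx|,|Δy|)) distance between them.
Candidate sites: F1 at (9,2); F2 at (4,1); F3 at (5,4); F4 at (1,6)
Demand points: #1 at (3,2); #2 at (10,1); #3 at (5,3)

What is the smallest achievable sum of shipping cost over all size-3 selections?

Open {F1, F2, F3}.
  #1→F2 1, #2→F1 1, #3→F3 1  ⇒ total 3.
Compare {F1, F2, F4}: total 4.
Compare {F1, F3, F4}: total 4.
No size-3 selection does better; minimum is 3.

3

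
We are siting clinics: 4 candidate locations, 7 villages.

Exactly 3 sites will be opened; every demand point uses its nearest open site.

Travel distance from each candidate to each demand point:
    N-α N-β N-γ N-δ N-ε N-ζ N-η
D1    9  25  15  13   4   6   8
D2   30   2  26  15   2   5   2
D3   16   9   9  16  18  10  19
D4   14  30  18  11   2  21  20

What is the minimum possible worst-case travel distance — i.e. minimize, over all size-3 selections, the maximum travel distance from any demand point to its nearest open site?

Open {D1, D3, D4}.
  Farthest demand point is N-δ at travel distance 11 (to D4); all others are ≤ 11.
With {D1, D2, D3} the worst case is 13.
With {D2, D3, D4} the worst case is 14.
No size-3 selection achieves below 11.

11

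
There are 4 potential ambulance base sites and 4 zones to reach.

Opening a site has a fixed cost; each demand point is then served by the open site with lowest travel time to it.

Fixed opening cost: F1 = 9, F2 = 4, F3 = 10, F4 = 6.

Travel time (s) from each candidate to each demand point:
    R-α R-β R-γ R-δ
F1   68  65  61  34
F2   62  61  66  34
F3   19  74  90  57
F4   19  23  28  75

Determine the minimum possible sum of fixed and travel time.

114

Open {F2, F4}: assign each demand point to its cheapest open site.
  R-α→F4 19, R-β→F4 23, R-γ→F4 28, R-δ→F2 34
  travel time 104, fixed 10 → total 114.
Compare {F1, F4}: travel time 104 + fixed 15 = 119.
Compare {F1, F2, F4}: travel time 104 + fixed 19 = 123.
Compare {F2, F3, F4}: travel time 104 + fixed 20 = 124.
All other subsets cost ≥ 119. Minimum total cost: 114.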